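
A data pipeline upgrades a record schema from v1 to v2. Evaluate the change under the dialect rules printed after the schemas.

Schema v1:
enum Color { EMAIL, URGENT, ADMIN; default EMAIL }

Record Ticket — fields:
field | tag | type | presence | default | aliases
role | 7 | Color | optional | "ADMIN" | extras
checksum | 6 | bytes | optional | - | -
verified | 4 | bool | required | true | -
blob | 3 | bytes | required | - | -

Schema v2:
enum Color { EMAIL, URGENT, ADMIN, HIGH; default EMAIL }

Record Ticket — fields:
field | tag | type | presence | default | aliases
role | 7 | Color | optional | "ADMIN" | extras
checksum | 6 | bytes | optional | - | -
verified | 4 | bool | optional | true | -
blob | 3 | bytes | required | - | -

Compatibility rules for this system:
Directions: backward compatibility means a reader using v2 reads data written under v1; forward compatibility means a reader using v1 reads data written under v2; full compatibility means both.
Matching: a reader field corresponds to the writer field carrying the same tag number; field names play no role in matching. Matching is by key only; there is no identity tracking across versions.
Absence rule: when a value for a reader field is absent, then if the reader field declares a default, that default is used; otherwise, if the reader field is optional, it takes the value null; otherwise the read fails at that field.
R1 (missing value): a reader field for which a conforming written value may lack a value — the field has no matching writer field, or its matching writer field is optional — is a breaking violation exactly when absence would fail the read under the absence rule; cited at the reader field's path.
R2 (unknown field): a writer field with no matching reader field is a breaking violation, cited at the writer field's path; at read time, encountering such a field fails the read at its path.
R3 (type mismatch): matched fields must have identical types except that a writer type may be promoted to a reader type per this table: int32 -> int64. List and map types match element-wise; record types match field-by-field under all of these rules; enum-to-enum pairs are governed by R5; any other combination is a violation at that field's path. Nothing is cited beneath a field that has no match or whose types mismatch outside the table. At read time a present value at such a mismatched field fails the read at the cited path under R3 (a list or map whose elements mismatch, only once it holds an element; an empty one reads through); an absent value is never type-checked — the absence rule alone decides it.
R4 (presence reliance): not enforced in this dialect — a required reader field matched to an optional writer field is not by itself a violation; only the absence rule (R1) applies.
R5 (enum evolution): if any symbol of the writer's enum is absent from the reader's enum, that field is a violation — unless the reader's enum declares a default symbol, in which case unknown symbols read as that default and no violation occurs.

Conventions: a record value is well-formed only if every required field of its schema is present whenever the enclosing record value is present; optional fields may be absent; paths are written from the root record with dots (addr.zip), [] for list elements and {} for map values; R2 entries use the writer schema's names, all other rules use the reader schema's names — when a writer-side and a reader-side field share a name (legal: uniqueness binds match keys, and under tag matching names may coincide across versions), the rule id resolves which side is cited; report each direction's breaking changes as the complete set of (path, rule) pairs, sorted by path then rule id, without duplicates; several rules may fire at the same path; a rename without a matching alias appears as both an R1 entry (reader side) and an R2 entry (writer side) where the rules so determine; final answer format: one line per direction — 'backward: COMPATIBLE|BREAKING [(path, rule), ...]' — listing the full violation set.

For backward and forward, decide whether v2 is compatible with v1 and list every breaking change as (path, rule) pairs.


in Ticket below, arrows point writer -> reader
checking backward for Ticket: reader v2 against writer v1:
  writer optional, Color -> Color: reader role maps from writer role
  writer optional, bytes -> bytes: reader checksum maps from writer checksum
  writer required, bool -> bool: reader verified maps from writer verified
  writer required, bytes -> bytes: reader blob maps from writer blob
  nothing fires on Ticket: backward is COMPATIBLE
checking forward for Ticket: reader v1 against writer v2:
  writer optional, Color -> Color: reader role maps from writer role
  writer optional, bytes -> bytes: reader checksum maps from writer checksum
  writer optional, bool -> bool: reader verified maps from writer verified
  writer required, bytes -> bytes: reader blob maps from writer blob
  nothing fires on Ticket: forward is COMPATIBLE

backward: COMPATIBLE []; forward: COMPATIBLE []


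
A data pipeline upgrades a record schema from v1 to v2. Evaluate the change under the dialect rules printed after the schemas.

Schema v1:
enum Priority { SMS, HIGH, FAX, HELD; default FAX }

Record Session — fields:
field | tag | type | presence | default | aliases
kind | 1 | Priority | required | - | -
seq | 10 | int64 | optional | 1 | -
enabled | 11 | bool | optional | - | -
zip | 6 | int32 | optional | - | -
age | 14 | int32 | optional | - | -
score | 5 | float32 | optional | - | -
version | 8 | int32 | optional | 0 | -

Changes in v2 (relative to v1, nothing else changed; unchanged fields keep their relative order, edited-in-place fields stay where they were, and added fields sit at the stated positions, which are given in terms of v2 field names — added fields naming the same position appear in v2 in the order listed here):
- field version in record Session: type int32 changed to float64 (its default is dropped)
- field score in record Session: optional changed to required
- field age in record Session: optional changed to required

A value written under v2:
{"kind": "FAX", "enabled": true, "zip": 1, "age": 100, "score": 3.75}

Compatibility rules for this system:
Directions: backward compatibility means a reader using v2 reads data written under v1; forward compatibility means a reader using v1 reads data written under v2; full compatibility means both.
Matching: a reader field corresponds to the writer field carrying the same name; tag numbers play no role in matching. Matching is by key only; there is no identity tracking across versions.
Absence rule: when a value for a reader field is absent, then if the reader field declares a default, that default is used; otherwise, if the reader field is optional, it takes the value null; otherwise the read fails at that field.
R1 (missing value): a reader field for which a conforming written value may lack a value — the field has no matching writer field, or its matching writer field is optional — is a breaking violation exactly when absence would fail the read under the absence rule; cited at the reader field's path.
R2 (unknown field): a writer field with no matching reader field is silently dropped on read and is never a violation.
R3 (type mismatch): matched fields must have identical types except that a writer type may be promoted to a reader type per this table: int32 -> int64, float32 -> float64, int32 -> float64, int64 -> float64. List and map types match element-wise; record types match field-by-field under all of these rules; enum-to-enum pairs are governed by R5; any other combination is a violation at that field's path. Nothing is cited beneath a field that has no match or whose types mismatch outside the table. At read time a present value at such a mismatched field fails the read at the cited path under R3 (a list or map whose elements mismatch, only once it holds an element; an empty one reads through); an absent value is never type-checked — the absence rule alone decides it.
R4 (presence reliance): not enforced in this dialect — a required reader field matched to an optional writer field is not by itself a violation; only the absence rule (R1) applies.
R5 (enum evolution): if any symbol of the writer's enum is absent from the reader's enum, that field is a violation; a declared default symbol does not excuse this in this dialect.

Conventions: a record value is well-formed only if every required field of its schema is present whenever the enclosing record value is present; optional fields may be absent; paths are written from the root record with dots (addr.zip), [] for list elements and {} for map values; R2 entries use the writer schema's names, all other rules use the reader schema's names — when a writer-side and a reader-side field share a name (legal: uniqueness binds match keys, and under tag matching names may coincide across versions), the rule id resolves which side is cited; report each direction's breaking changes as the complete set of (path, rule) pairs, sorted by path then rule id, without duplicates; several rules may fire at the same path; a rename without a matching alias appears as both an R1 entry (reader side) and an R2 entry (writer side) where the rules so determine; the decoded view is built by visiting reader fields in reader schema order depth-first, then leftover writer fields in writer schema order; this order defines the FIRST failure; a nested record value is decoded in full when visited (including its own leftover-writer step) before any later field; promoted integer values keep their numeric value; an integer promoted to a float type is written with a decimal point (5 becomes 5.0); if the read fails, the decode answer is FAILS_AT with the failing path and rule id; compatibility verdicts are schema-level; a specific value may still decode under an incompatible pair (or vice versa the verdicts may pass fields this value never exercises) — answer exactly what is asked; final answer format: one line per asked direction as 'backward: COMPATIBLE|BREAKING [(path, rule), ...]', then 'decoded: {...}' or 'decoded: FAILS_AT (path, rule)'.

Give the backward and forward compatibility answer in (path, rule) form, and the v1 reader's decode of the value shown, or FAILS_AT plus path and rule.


backward: BREAKING [(age, R1), (score, R1)]; forward: BREAKING [(version, R3)]; decoded: {"kind": "FAX", "seq": 1, "enabled": true, "zip": 1, "age": 100, "score": 3.75, "version": 0}

each type pair in Session: writer, then reader
backward for Session (reader v2, writer v1):
  kind: paired with writer kind (Priority -> Priority; writer required)
  seq: paired with writer seq (int64 -> int64; writer optional)
  enabled: paired with writer enabled (bool -> bool; writer optional)
  zip: paired with writer zip (int32 -> int32; writer optional)
  age: paired with writer age (int32 -> int32; writer optional)
  score: paired with writer score (float32 -> float32; writer optional)
  version: paired with writer version (int32 -> float64; writer optional)
  R1 fires at age
  R1 fires at score
  backward on Session therefore BREAKING (2)
forward for Session (reader v1, writer v2):
  kind: paired with writer kind (Priority -> Priority; writer required)
  seq: paired with writer seq (int64 -> int64; writer optional)
  enabled: paired with writer enabled (bool -> bool; writer optional)
  zip: paired with writer zip (int32 -> int32; writer optional)
  age: paired with writer age (int32 -> int32; writer required)
  score: paired with writer score (float32 -> float32; writer required)
  version: paired with writer version (float64 -> int32; writer optional)
  R3 fires at version
  forward on Session therefore BREAKING (1)
migrating the Session value to v1:
  kind := "FAX"
  seq := 1 (missing; default applied)
  enabled := true
  zip := 1
  age := 100
  score := 3.75
  version := 0 (missing; default applied)
  => decoded: {"kind": "FAX", "seq": 1, "enabled": true, "zip": 1, "age": 100, "score": 3.75, "version": 0}


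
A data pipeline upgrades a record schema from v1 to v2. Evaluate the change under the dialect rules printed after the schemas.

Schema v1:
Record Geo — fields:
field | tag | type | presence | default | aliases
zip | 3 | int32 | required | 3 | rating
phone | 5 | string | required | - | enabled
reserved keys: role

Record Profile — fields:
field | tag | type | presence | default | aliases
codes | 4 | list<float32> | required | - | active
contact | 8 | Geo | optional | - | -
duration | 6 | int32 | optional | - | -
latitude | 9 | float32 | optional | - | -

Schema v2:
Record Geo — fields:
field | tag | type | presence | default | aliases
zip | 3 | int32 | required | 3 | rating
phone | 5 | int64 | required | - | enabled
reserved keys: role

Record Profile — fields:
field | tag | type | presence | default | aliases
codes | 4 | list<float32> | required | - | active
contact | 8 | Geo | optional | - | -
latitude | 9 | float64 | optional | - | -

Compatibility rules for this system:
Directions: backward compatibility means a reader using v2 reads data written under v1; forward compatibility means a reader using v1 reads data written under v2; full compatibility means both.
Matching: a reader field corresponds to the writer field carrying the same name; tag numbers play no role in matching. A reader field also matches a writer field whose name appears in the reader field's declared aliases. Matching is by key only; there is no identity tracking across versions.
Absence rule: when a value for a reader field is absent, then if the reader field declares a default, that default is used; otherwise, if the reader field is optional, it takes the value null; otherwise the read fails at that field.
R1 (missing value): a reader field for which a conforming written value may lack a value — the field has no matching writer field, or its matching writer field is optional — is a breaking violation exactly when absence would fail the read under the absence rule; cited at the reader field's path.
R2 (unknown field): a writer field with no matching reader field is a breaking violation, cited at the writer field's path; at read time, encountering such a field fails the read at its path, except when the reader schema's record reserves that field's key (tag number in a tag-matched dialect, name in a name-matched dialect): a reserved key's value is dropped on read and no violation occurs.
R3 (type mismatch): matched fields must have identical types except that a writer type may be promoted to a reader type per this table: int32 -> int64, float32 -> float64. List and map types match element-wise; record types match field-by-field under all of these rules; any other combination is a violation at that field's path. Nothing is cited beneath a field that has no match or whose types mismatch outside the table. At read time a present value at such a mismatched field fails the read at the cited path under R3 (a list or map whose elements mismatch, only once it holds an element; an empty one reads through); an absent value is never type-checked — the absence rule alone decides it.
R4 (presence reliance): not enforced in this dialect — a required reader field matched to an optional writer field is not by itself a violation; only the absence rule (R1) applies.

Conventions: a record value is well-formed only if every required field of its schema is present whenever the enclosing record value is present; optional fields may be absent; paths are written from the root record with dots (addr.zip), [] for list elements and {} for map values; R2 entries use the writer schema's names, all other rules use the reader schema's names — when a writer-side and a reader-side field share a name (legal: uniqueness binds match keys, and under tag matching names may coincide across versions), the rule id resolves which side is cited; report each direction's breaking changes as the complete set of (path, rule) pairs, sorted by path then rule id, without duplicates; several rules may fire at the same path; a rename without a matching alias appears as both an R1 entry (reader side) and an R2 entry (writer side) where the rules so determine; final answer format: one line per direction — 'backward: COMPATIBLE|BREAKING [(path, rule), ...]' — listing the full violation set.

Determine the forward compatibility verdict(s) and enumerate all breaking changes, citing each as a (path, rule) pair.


arrows below run writer -> reader for Profile
forward on Profile — v1 reading data written by v2:
  codes: list<float32> -> list<float32>, writer required; from codes
  contact: Geo -> Geo, writer optional; from contact
  duration has no writer counterpart
  latitude: float64 -> float32, writer optional; from latitude
  contact.zip: int32 -> int32, writer required; from contact.zip
  contact.phone: int64 -> string, writer required; from contact.phone
  R3 fires at contact.phone
  R3 fires at latitude
  => forward verdict for Profile: BREAKING, 2 violation(s)
the rest of the Profile diff is inert for this question:
  removed field duration from record Profile -> affects backward compatibility only, which is not asked

forward: BREAKING [(contact.phone, R3), (latitude, R3)]


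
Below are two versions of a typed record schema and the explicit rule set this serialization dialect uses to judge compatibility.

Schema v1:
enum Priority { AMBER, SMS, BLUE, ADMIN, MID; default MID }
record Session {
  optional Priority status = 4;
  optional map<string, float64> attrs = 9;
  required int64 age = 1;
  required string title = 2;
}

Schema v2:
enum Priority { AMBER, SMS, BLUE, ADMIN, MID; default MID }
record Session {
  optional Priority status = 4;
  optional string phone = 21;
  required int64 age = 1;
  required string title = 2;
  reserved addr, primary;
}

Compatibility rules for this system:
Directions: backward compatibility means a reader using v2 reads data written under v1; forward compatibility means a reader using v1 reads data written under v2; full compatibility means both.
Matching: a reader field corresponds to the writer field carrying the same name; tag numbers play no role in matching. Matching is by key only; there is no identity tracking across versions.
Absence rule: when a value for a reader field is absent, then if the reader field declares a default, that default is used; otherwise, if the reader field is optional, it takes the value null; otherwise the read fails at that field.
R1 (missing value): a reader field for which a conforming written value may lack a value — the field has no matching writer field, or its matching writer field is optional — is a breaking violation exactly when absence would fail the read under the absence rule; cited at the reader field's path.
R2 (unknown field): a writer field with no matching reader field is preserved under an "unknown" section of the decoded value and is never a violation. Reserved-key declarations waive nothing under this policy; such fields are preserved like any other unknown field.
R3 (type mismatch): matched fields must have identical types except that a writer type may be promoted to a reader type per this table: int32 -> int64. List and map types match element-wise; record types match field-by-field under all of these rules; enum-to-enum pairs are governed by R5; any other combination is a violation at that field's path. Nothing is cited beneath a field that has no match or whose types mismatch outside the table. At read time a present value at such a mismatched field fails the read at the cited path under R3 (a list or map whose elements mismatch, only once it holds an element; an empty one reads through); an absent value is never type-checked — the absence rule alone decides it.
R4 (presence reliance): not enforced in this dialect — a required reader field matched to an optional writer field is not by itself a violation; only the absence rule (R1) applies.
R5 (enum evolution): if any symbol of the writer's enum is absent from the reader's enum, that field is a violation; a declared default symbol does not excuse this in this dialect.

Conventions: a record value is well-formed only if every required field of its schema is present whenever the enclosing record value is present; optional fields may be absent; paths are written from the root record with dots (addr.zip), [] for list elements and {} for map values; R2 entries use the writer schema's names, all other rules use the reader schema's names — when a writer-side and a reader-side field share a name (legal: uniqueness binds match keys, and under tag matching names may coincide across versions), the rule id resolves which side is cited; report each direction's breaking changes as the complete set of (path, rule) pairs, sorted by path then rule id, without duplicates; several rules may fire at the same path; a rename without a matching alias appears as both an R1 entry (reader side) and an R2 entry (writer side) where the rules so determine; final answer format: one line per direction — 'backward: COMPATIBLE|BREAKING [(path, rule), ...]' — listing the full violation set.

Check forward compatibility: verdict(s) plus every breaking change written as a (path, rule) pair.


arrows below run writer -> reader for Session
forward on Session — v1 reading data written by v2:
  Priority -> Priority, writer optional: status aligns to status
  attrs: no writer-side match
  int64 -> int64, writer required: age aligns to age
  string -> string, writer required: title aligns to title
  leftover writer field: phone
  => no violations; forward on Session: COMPATIBLE
the rest of the Session diff is inert for this question:
  added field phone to record Session: optional string, tag 21 (in v2 it sits immediately before age) -> inert for the asked Session verdict: nothing fires
  removed field attrs from record Session -> inert for the asked Session verdict: nothing fires

forward: COMPATIBLE []


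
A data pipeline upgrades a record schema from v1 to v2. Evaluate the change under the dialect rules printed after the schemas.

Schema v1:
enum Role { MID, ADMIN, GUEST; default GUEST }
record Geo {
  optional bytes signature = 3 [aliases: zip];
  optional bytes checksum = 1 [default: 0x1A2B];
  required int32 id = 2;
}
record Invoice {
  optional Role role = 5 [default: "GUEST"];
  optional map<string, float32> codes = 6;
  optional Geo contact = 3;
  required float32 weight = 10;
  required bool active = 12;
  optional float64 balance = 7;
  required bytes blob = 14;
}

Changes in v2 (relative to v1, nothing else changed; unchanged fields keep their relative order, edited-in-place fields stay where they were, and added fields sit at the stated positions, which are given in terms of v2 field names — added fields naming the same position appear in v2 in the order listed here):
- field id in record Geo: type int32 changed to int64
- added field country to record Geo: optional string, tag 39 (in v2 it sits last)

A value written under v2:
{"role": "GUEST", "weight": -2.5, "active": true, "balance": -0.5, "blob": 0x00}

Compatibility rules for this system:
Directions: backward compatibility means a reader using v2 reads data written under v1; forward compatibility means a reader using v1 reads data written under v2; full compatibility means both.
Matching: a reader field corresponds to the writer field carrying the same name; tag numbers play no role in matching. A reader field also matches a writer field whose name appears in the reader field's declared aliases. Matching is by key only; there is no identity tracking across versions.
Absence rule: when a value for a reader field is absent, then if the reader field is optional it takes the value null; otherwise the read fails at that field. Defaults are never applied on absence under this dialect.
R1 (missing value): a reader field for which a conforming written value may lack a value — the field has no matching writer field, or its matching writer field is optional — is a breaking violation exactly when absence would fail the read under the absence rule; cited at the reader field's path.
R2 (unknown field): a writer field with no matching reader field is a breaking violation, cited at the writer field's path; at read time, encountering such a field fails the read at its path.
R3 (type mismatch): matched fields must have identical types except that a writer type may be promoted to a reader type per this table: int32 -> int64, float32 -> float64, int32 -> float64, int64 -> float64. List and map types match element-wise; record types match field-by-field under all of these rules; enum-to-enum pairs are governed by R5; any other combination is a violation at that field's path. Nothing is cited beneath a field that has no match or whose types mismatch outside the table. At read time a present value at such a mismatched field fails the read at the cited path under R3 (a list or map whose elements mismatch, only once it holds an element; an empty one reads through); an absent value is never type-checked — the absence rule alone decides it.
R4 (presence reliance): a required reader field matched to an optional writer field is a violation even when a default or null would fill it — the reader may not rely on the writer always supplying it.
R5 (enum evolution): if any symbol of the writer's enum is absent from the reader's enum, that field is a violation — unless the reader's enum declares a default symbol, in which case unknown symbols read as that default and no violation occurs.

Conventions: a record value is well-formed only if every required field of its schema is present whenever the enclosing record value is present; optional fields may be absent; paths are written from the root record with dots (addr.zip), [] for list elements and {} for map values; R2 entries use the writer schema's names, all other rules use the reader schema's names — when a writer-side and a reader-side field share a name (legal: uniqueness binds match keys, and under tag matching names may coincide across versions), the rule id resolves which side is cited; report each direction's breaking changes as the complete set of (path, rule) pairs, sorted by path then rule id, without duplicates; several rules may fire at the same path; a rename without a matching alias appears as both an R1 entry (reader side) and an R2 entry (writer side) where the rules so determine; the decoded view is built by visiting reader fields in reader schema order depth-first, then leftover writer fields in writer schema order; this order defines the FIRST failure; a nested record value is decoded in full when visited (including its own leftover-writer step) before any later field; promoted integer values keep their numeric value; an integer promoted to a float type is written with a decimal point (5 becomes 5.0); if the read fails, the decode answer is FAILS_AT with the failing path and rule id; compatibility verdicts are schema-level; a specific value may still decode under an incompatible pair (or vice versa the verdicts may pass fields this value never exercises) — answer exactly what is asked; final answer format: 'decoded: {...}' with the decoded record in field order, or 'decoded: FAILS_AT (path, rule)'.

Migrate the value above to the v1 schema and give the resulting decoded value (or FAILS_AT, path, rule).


decoded: {"role": "GUEST", "codes": null, "contact": null, "weight": -2.5, "active": true, "balance": -0.5, "blob": 0x00}

the writer's type comes first in each Invoice pair
decode walk for Invoice under reader schema v1:
  role := "GUEST"
  codes := null (missing; optional => null)
  contact := null (missing; optional => null)
  weight := -2.5
  active := true
  balance := -0.5
  blob := 0x00
  => decoded: {"role": "GUEST", "codes": null, "contact": null, "weight": -2.5, "active": true, "balance": -0.5, "blob": 0x00}
ruling out the remaining Invoice differences:
  field id in record Geo: type int32 changed to int64 -> a verdict-level change on Invoice — the shown value reads the same
  added field country to record Geo: optional string, tag 39 (in v2 it sits last) -> a verdict-level change on Invoice — the shown value reads the same


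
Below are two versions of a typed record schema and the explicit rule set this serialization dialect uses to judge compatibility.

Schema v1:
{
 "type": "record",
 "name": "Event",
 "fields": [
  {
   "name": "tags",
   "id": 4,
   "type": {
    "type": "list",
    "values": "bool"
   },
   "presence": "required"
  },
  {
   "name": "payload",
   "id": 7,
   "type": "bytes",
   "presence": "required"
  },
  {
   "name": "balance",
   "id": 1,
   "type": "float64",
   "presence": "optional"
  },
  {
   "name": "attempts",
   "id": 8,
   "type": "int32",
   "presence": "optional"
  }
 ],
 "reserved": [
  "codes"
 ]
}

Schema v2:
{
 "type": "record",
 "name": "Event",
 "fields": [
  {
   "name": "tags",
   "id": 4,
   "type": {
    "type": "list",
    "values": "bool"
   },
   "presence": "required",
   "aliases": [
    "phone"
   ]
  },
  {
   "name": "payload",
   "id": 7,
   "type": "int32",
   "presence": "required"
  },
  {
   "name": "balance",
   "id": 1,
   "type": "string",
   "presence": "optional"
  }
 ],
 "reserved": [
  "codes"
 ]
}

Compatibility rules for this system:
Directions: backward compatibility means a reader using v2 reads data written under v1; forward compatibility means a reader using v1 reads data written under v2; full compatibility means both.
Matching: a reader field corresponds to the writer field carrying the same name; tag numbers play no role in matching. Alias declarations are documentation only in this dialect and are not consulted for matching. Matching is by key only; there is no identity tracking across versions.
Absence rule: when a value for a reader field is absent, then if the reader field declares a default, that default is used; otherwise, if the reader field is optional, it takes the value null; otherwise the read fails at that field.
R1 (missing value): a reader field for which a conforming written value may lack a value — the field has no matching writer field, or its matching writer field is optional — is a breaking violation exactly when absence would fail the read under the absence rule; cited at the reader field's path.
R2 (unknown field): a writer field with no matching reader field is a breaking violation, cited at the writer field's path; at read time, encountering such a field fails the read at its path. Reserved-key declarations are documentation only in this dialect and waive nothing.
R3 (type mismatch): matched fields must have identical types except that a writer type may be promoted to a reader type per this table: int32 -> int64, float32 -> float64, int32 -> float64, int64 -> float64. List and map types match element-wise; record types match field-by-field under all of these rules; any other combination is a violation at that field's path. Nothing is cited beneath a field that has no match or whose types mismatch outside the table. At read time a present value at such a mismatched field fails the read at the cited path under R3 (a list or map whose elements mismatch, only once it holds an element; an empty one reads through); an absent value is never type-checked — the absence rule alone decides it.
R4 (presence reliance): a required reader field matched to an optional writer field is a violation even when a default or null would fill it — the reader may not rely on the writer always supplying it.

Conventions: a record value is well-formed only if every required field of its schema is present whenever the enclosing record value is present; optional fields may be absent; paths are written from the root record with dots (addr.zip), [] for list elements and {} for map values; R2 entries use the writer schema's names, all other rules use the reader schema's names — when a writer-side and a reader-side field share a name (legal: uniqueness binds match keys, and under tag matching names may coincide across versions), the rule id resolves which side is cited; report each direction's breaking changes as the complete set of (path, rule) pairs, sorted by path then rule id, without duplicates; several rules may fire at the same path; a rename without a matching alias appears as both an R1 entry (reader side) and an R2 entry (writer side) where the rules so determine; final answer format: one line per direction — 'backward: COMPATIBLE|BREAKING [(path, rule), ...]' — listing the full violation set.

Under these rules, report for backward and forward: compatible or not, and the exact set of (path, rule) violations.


backward: BREAKING [(attempts, R2), (balance, R3), (payload, R3)]; forward: BREAKING [(balance, R3), (payload, R3)]

the writer's type comes first in each Event pair
backward analysis of Event with v2 as reader and v1 as writer:
  tags: list<bool> -> list<bool>, writer required; from tags
  payload: bytes -> int32, writer required; from payload
  balance: float64 -> string, writer optional; from balance
  leftover writer field: attempts
  violation R2 at attempts
  violation R3 at balance
  violation R3 at payload
  => 3 violation(s): backward is BREAKING for Event
forward analysis of Event with v1 as reader and v2 as writer:
  tags: list<bool> -> list<bool>, writer required; from tags
  payload: int32 -> bytes, writer required; from payload
  balance: string -> float64, writer optional; from balance
  attempts has no writer counterpart
  violation R3 at balance
  violation R3 at payload
  => 2 violation(s): forward is BREAKING for Event


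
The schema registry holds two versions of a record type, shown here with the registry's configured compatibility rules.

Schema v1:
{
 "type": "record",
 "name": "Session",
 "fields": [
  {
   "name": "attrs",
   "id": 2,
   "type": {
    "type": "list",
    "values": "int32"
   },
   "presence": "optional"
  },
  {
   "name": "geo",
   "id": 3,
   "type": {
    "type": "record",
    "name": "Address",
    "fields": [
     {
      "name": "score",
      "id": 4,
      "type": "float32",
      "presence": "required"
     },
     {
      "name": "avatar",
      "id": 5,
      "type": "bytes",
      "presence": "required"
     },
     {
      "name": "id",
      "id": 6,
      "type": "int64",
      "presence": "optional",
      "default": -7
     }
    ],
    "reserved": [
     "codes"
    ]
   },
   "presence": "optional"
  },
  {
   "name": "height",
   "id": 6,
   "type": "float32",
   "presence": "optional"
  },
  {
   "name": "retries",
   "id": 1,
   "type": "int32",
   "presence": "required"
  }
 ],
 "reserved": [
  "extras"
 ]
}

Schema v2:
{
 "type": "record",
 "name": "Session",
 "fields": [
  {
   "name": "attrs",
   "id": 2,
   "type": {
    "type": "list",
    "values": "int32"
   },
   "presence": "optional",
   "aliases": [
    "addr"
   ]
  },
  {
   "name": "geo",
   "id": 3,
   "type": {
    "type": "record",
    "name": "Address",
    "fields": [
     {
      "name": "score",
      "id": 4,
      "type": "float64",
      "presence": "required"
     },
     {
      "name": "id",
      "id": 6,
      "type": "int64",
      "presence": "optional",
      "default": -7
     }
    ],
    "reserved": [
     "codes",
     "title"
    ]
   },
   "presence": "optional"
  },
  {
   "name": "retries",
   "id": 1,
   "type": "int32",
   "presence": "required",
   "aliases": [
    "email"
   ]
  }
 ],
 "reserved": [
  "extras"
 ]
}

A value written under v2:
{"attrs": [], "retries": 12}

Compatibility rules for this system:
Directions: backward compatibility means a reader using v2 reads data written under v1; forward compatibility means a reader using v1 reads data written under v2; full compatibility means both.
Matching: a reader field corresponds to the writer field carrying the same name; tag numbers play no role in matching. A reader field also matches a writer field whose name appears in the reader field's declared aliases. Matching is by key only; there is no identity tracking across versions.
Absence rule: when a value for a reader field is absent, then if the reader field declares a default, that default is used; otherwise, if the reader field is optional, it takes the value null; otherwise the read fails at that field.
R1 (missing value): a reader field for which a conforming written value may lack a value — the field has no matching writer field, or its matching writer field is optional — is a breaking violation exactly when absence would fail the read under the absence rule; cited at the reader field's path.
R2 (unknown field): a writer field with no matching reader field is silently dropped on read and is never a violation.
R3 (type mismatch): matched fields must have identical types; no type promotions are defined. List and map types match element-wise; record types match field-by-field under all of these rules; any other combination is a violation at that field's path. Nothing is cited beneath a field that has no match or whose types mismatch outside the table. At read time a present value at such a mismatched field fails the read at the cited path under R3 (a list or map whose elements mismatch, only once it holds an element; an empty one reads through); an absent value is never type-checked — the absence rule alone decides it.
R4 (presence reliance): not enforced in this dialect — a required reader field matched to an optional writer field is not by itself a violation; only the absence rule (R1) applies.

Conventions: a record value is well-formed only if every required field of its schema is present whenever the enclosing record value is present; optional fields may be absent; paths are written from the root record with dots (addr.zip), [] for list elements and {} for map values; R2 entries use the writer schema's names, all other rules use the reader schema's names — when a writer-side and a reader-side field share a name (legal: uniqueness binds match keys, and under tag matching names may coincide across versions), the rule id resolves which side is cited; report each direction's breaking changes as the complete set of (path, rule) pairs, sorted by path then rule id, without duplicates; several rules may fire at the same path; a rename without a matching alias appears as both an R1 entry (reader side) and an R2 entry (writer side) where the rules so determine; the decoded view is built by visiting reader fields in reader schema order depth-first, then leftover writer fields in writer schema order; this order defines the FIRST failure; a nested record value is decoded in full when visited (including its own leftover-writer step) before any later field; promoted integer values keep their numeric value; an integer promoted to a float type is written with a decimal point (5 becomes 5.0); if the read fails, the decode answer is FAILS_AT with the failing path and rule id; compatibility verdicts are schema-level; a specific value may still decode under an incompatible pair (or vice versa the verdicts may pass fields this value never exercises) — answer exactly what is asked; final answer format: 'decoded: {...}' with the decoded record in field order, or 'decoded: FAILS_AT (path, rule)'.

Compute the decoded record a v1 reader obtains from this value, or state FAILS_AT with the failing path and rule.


each type pair in Session: writer, then reader
decode walk for Session under reader schema v1:
  attrs := []
  geo := null (missing; optional => null)
  height := null (missing; optional => null)
  retries := 12
  => decoded: {"attrs": [], "geo": null, "height": null, "retries": 12}
remaining Session differences; none change what is asked:
  field score in record Address: type float32 changed to float64 -> shifts the Session verdicts, not this decode
  removed field height from record Session -> inert under this dialect — no rule fires on Session and the result does not move
  removed field avatar from record Address -> shifts the Session verdicts, not this decode

decoded: {"attrs": [], "geo": null, "height": null, "retries": 12}


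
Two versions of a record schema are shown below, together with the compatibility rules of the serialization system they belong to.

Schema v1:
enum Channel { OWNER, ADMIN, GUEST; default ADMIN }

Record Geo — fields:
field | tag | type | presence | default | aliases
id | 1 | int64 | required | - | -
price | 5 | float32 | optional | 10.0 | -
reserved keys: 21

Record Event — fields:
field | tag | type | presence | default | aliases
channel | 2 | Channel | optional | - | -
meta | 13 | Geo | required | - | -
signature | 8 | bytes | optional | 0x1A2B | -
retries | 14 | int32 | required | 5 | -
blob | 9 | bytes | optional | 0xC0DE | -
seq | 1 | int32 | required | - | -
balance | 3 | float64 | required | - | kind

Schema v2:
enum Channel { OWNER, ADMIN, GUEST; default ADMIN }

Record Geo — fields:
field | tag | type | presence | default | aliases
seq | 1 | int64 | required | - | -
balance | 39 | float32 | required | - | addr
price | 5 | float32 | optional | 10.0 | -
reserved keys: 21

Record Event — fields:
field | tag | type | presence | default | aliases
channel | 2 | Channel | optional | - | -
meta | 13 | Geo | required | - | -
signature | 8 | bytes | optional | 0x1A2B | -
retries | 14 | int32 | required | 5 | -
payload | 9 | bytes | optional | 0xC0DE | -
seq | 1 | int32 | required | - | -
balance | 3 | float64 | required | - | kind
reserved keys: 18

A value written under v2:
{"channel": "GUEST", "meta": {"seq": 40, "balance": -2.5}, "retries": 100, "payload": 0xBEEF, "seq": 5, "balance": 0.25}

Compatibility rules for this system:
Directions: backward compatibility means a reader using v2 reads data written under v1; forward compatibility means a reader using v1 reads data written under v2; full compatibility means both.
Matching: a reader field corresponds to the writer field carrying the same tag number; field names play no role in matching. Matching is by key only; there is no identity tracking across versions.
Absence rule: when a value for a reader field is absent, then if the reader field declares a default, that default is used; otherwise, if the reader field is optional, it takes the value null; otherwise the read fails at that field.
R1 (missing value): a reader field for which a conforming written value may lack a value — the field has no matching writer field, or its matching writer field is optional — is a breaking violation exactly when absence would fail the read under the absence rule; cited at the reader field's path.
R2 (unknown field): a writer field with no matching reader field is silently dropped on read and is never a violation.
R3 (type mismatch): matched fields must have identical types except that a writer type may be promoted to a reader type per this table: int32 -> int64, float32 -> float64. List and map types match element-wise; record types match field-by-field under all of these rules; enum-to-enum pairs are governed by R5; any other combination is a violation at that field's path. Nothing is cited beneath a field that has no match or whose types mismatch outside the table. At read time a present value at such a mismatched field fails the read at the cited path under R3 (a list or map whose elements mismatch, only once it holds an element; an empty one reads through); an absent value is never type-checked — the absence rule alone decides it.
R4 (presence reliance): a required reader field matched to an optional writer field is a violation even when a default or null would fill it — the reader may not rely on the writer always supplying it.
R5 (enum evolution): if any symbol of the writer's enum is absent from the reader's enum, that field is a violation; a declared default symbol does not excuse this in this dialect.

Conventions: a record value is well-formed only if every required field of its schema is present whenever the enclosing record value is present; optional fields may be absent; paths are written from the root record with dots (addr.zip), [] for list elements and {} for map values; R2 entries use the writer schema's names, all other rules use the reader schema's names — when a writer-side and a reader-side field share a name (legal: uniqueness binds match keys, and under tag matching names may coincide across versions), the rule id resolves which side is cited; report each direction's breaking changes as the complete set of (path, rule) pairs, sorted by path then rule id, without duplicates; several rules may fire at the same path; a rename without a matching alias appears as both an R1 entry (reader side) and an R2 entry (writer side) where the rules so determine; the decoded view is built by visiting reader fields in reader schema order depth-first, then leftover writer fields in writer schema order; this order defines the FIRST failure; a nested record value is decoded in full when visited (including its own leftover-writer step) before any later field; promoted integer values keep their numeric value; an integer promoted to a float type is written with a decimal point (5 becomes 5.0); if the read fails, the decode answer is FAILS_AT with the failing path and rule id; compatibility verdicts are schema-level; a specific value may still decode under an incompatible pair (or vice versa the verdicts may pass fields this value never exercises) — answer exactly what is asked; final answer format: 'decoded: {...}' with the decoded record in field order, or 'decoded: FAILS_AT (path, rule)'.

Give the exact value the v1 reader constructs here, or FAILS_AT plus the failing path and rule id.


decoded: {"channel": "GUEST", "meta": {"id": 40, "price": 10.0}, "signature": 0x1A2B, "retries": 100, "blob": 0xBEEF, "seq": 5, "balance": 0.25}

each type pair in Event: writer, then reader
decode (reader v1):
  channel := "GUEST"
  meta.id := 40 (from writer seq)
  meta.price := 10.0 (absent -> default)
  writer meta.balance: unknown -> dropped
  signature := 0x1A2B (absent -> default)
  retries := 100
  blob := 0xBEEF (from writer payload)
  seq := 5
  balance := 0.25
  => decoded: {"channel": "GUEST", "meta": {"id": 40, "price": 10.0}, "signature": 0x1A2B, "retries": 100, "blob": 0xBEEF, "seq": 5, "balance": 0.25}
the rest of the Event diff is inert for this question:
  renamed field blob to payload in record Event -> no rule fires on it and the decoded Event view is identical with or without it
  added field balance to record Geo: required float32, tag 39 (in v2 it sits immediately before price) -> shifts the Event verdicts, not this decode
  renamed field id to seq in record Geo -> no rule fires on it and the decoded Event view is identical with or without it
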